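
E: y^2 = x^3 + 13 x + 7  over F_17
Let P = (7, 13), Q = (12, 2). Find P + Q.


P != Q, so use the chord formula.
s = (y2 - y1) / (x2 - x1) = (6) / (5) mod 17 = 8
x3 = s^2 - x1 - x2 mod 17 = 8^2 - 7 - 12 = 11
y3 = s (x1 - x3) - y1 mod 17 = 8 * (7 - 11) - 13 = 6

P + Q = (11, 6)


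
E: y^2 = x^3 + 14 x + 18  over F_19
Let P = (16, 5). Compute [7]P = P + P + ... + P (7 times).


k = 7 = 111_2 (binary, LSB first: 111)
Double-and-add from P = (16, 5):
  bit 0 = 1: acc = O + (16, 5) = (16, 5)
  bit 1 = 1: acc = (16, 5) + (4, 10) = (3, 7)
  bit 2 = 1: acc = (3, 7) + (17, 1) = (5, 2)

7P = (5, 2)


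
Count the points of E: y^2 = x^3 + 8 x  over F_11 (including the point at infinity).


For each x in F_11, count y with y^2 = x^3 + 8 x + 0 mod 11:
  x = 0: RHS = 0, y in [0]  -> 1 point(s)
  x = 1: RHS = 9, y in [3, 8]  -> 2 point(s)
  x = 5: RHS = 0, y in [0]  -> 1 point(s)
  x = 6: RHS = 0, y in [0]  -> 1 point(s)
  x = 7: RHS = 3, y in [5, 6]  -> 2 point(s)
  x = 8: RHS = 4, y in [2, 9]  -> 2 point(s)
  x = 9: RHS = 9, y in [3, 8]  -> 2 point(s)
Affine points: 11. Add the point at infinity: total = 12.

#E(F_11) = 12


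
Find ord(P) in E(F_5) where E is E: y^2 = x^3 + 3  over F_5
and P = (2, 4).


Compute successive multiples of P until we hit O:
  1P = (2, 4)
  2P = (2, 1)
  3P = O

ord(P) = 3


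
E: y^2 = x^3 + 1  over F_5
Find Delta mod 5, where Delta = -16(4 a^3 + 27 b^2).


4 a^3 + 27 b^2 = 4*0^3 + 27*1^2 = 0 + 27 = 27
Delta = -16 * (27) = -432
Delta mod 5 = 3

Delta = 3 (mod 5)


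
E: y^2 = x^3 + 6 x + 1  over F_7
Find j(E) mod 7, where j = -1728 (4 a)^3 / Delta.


Delta = -16(4 a^3 + 27 b^2) mod 7 = 3
-1728 * (4 a)^3 = -1728 * (4*6)^3 mod 7 = 6
j = 6 * 3^(-1) mod 7 = 2

j = 2 (mod 7)


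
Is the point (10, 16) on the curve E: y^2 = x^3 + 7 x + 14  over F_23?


Check whether y^2 = x^3 + 7 x + 14 (mod 23) for (x, y) = (10, 16).
LHS: y^2 = 16^2 mod 23 = 3
RHS: x^3 + 7 x + 14 = 10^3 + 7*10 + 14 mod 23 = 3
LHS = RHS

Yes, on the curve


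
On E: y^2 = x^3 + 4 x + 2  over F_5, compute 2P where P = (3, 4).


Doubling: s = (3 x1^2 + a) / (2 y1)
s = (3*3^2 + 4) / (2*4) mod 5 = 2
x3 = s^2 - 2 x1 mod 5 = 2^2 - 2*3 = 3
y3 = s (x1 - x3) - y1 mod 5 = 2 * (3 - 3) - 4 = 1

2P = (3, 1)


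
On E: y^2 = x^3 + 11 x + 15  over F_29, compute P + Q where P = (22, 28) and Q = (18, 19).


P != Q, so use the chord formula.
s = (y2 - y1) / (x2 - x1) = (20) / (25) mod 29 = 24
x3 = s^2 - x1 - x2 mod 29 = 24^2 - 22 - 18 = 14
y3 = s (x1 - x3) - y1 mod 29 = 24 * (22 - 14) - 28 = 19

P + Q = (14, 19)


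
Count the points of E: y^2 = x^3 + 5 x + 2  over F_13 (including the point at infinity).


For each x in F_13, count y with y^2 = x^3 + 5 x + 2 mod 13:
  x = 5: RHS = 9, y in [3, 10]  -> 2 point(s)
  x = 6: RHS = 1, y in [1, 12]  -> 2 point(s)
  x = 7: RHS = 3, y in [4, 9]  -> 2 point(s)
  x = 9: RHS = 9, y in [3, 10]  -> 2 point(s)
  x = 10: RHS = 12, y in [5, 8]  -> 2 point(s)
  x = 11: RHS = 10, y in [6, 7]  -> 2 point(s)
  x = 12: RHS = 9, y in [3, 10]  -> 2 point(s)
Affine points: 14. Add the point at infinity: total = 15.

#E(F_13) = 15


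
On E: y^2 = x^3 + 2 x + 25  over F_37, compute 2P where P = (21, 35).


Doubling: s = (3 x1^2 + a) / (2 y1)
s = (3*21^2 + 2) / (2*35) mod 37 = 11
x3 = s^2 - 2 x1 mod 37 = 11^2 - 2*21 = 5
y3 = s (x1 - x3) - y1 mod 37 = 11 * (21 - 5) - 35 = 30

2P = (5, 30)


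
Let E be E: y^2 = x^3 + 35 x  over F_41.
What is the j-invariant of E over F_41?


Delta = -16(4 a^3 + 27 b^2) mod 41 = 7
-1728 * (4 a)^3 = -1728 * (4*35)^3 mod 41 = 1
j = 1 * 7^(-1) mod 41 = 6

j = 6 (mod 41)


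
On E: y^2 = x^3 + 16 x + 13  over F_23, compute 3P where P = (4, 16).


k = 3 = 11_2 (binary, LSB first: 11)
Double-and-add from P = (4, 16):
  bit 0 = 1: acc = O + (4, 16) = (4, 16)
  bit 1 = 1: acc = (4, 16) + (19, 0) = (4, 7)

3P = (4, 7)


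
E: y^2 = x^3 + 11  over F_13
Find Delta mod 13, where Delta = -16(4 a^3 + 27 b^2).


4 a^3 + 27 b^2 = 4*0^3 + 27*11^2 = 0 + 3267 = 3267
Delta = -16 * (3267) = -52272
Delta mod 13 = 1

Delta = 1 (mod 13)


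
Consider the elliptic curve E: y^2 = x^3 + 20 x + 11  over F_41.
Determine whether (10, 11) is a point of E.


Check whether y^2 = x^3 + 20 x + 11 (mod 41) for (x, y) = (10, 11).
LHS: y^2 = 11^2 mod 41 = 39
RHS: x^3 + 20 x + 11 = 10^3 + 20*10 + 11 mod 41 = 22
LHS != RHS

No, not on the curve


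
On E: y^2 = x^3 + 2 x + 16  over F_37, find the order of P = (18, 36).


Compute successive multiples of P until we hit O:
  1P = (18, 36)
  2P = (0, 4)
  3P = (8, 27)
  4P = (7, 22)
  5P = (2, 18)
  6P = (20, 8)
  7P = (10, 0)
  8P = (20, 29)
  ... (continuing to 14P)
  14P = O

ord(P) = 14


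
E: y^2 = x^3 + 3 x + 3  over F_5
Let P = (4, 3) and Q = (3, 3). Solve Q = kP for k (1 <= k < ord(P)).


Enumerate multiples of P until we hit Q = (3, 3):
  1P = (4, 3)
  2P = (3, 3)
Match found at i = 2.

k = 2


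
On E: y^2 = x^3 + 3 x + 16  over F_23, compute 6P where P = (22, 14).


k = 6 = 110_2 (binary, LSB first: 011)
Double-and-add from P = (22, 14):
  bit 0 = 0: acc unchanged = O
  bit 1 = 1: acc = O + (20, 16) = (20, 16)
  bit 2 = 1: acc = (20, 16) + (12, 3) = (17, 9)

6P = (17, 9)


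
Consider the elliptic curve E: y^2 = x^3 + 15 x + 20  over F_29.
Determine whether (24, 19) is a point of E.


Check whether y^2 = x^3 + 15 x + 20 (mod 29) for (x, y) = (24, 19).
LHS: y^2 = 19^2 mod 29 = 13
RHS: x^3 + 15 x + 20 = 24^3 + 15*24 + 20 mod 29 = 23
LHS != RHS

No, not on the curve


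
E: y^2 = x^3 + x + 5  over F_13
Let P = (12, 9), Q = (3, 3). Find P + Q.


P != Q, so use the chord formula.
s = (y2 - y1) / (x2 - x1) = (7) / (4) mod 13 = 5
x3 = s^2 - x1 - x2 mod 13 = 5^2 - 12 - 3 = 10
y3 = s (x1 - x3) - y1 mod 13 = 5 * (12 - 10) - 9 = 1

P + Q = (10, 1)


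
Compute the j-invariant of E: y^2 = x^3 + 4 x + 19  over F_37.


Delta = -16(4 a^3 + 27 b^2) mod 37 = 14
-1728 * (4 a)^3 = -1728 * (4*4)^3 mod 37 = 27
j = 27 * 14^(-1) mod 37 = 31

j = 31 (mod 37)


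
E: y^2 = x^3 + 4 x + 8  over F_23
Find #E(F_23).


For each x in F_23, count y with y^2 = x^3 + 4 x + 8 mod 23:
  x = 0: RHS = 8, y in [10, 13]  -> 2 point(s)
  x = 1: RHS = 13, y in [6, 17]  -> 2 point(s)
  x = 2: RHS = 1, y in [1, 22]  -> 2 point(s)
  x = 3: RHS = 1, y in [1, 22]  -> 2 point(s)
  x = 6: RHS = 18, y in [8, 15]  -> 2 point(s)
  x = 8: RHS = 0, y in [0]  -> 1 point(s)
  x = 10: RHS = 13, y in [6, 17]  -> 2 point(s)
  x = 11: RHS = 3, y in [7, 16]  -> 2 point(s)
  x = 12: RHS = 13, y in [6, 17]  -> 2 point(s)
  x = 13: RHS = 3, y in [7, 16]  -> 2 point(s)
  x = 14: RHS = 2, y in [5, 18]  -> 2 point(s)
  x = 15: RHS = 16, y in [4, 19]  -> 2 point(s)
  x = 18: RHS = 1, y in [1, 22]  -> 2 point(s)
  x = 22: RHS = 3, y in [7, 16]  -> 2 point(s)
Affine points: 27. Add the point at infinity: total = 28.

#E(F_23) = 28


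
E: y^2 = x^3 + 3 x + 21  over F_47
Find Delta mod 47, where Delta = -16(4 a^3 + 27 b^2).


4 a^3 + 27 b^2 = 4*3^3 + 27*21^2 = 108 + 11907 = 12015
Delta = -16 * (12015) = -192240
Delta mod 47 = 37

Delta = 37 (mod 47)


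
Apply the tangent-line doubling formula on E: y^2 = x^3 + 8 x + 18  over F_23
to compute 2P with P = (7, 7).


Doubling: s = (3 x1^2 + a) / (2 y1)
s = (3*7^2 + 8) / (2*7) mod 23 = 16
x3 = s^2 - 2 x1 mod 23 = 16^2 - 2*7 = 12
y3 = s (x1 - x3) - y1 mod 23 = 16 * (7 - 12) - 7 = 5

2P = (12, 5)


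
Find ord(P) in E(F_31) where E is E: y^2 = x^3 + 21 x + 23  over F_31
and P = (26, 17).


Compute successive multiples of P until we hit O:
  1P = (26, 17)
  2P = (11, 29)
  3P = (12, 9)
  4P = (18, 23)
  5P = (5, 6)
  6P = (4, 27)
  7P = (3, 12)
  8P = (30, 1)
  ... (continuing to 25P)
  25P = O

ord(P) = 25


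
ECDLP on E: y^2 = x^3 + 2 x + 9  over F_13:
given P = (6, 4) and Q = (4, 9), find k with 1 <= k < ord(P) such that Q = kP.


Enumerate multiples of P until we hit Q = (4, 9):
  1P = (6, 4)
  2P = (4, 4)
  3P = (3, 9)
  4P = (1, 5)
  5P = (5, 1)
  6P = (11, 7)
  7P = (0, 10)
  8P = (8, 11)
  9P = (8, 2)
  10P = (0, 3)
  11P = (11, 6)
  12P = (5, 12)
  13P = (1, 8)
  14P = (3, 4)
  15P = (4, 9)
Match found at i = 15.

k = 15


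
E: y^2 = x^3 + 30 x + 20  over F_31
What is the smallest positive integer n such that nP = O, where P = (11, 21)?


Compute successive multiples of P until we hit O:
  1P = (11, 21)
  2P = (17, 7)
  3P = (5, 27)
  4P = (16, 15)
  5P = (29, 13)
  6P = (0, 12)
  7P = (24, 5)
  8P = (1, 12)
  ... (continuing to 32P)
  32P = O

ord(P) = 32


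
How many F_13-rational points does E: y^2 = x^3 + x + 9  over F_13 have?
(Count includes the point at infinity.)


For each x in F_13, count y with y^2 = x^3 + 1 x + 9 mod 13:
  x = 0: RHS = 9, y in [3, 10]  -> 2 point(s)
  x = 3: RHS = 0, y in [0]  -> 1 point(s)
  x = 4: RHS = 12, y in [5, 8]  -> 2 point(s)
  x = 5: RHS = 9, y in [3, 10]  -> 2 point(s)
  x = 6: RHS = 10, y in [6, 7]  -> 2 point(s)
  x = 8: RHS = 9, y in [3, 10]  -> 2 point(s)
  x = 11: RHS = 12, y in [5, 8]  -> 2 point(s)
Affine points: 13. Add the point at infinity: total = 14.

#E(F_13) = 14


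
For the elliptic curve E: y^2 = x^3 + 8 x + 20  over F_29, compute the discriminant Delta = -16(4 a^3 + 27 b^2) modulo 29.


4 a^3 + 27 b^2 = 4*8^3 + 27*20^2 = 2048 + 10800 = 12848
Delta = -16 * (12848) = -205568
Delta mod 29 = 13

Delta = 13 (mod 29)


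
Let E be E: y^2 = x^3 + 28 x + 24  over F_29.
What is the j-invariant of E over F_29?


Delta = -16(4 a^3 + 27 b^2) mod 29 = 23
-1728 * (4 a)^3 = -1728 * (4*28)^3 mod 29 = 15
j = 15 * 23^(-1) mod 29 = 12

j = 12 (mod 29)


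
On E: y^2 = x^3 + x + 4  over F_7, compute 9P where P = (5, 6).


k = 9 = 1001_2 (binary, LSB first: 1001)
Double-and-add from P = (5, 6):
  bit 0 = 1: acc = O + (5, 6) = (5, 6)
  bit 1 = 0: acc unchanged = (5, 6)
  bit 2 = 0: acc unchanged = (5, 6)
  bit 3 = 1: acc = (5, 6) + (6, 3) = (5, 1)

9P = (5, 1)


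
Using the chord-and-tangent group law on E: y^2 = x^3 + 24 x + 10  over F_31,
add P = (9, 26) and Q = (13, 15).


P != Q, so use the chord formula.
s = (y2 - y1) / (x2 - x1) = (20) / (4) mod 31 = 5
x3 = s^2 - x1 - x2 mod 31 = 5^2 - 9 - 13 = 3
y3 = s (x1 - x3) - y1 mod 31 = 5 * (9 - 3) - 26 = 4

P + Q = (3, 4)


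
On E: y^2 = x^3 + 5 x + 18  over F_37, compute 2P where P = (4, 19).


Doubling: s = (3 x1^2 + a) / (2 y1)
s = (3*4^2 + 5) / (2*19) mod 37 = 16
x3 = s^2 - 2 x1 mod 37 = 16^2 - 2*4 = 26
y3 = s (x1 - x3) - y1 mod 37 = 16 * (4 - 26) - 19 = 36

2P = (26, 36)


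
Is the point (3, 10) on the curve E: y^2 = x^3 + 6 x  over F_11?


Check whether y^2 = x^3 + 6 x + 0 (mod 11) for (x, y) = (3, 10).
LHS: y^2 = 10^2 mod 11 = 1
RHS: x^3 + 6 x + 0 = 3^3 + 6*3 + 0 mod 11 = 1
LHS = RHS

Yes, on the curve


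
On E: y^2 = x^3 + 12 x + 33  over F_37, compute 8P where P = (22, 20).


k = 8 = 1000_2 (binary, LSB first: 0001)
Double-and-add from P = (22, 20):
  bit 0 = 0: acc unchanged = O
  bit 1 = 0: acc unchanged = O
  bit 2 = 0: acc unchanged = O
  bit 3 = 1: acc = O + (11, 4) = (11, 4)

8P = (11, 4)


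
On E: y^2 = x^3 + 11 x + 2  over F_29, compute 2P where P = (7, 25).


Doubling: s = (3 x1^2 + a) / (2 y1)
s = (3*7^2 + 11) / (2*25) mod 29 = 2
x3 = s^2 - 2 x1 mod 29 = 2^2 - 2*7 = 19
y3 = s (x1 - x3) - y1 mod 29 = 2 * (7 - 19) - 25 = 9

2P = (19, 9)


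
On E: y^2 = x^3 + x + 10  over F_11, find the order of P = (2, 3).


Compute successive multiples of P until we hit O:
  1P = (2, 3)
  2P = (1, 1)
  3P = (1, 10)
  4P = (2, 8)
  5P = O

ord(P) = 5


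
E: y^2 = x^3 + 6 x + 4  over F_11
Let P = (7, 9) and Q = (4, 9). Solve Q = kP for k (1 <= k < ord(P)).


Enumerate multiples of P until we hit Q = (4, 9):
  1P = (7, 9)
  2P = (6, 5)
  3P = (3, 7)
  4P = (4, 9)
Match found at i = 4.

k = 4


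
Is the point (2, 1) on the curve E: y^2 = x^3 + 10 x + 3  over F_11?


Check whether y^2 = x^3 + 10 x + 3 (mod 11) for (x, y) = (2, 1).
LHS: y^2 = 1^2 mod 11 = 1
RHS: x^3 + 10 x + 3 = 2^3 + 10*2 + 3 mod 11 = 9
LHS != RHS

No, not on the curve


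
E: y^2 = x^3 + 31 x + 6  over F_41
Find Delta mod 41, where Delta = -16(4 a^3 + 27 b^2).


4 a^3 + 27 b^2 = 4*31^3 + 27*6^2 = 119164 + 972 = 120136
Delta = -16 * (120136) = -1922176
Delta mod 41 = 27

Delta = 27 (mod 41)


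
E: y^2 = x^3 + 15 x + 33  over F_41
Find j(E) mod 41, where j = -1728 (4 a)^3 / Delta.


Delta = -16(4 a^3 + 27 b^2) mod 41 = 15
-1728 * (4 a)^3 = -1728 * (4*15)^3 mod 41 = 10
j = 10 * 15^(-1) mod 41 = 28

j = 28 (mod 41)


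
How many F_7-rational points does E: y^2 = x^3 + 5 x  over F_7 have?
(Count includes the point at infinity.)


For each x in F_7, count y with y^2 = x^3 + 5 x + 0 mod 7:
  x = 0: RHS = 0, y in [0]  -> 1 point(s)
  x = 2: RHS = 4, y in [2, 5]  -> 2 point(s)
  x = 3: RHS = 0, y in [0]  -> 1 point(s)
  x = 4: RHS = 0, y in [0]  -> 1 point(s)
  x = 6: RHS = 1, y in [1, 6]  -> 2 point(s)
Affine points: 7. Add the point at infinity: total = 8.

#E(F_7) = 8


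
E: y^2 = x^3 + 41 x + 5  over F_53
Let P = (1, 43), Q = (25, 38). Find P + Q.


P != Q, so use the chord formula.
s = (y2 - y1) / (x2 - x1) = (48) / (24) mod 53 = 2
x3 = s^2 - x1 - x2 mod 53 = 2^2 - 1 - 25 = 31
y3 = s (x1 - x3) - y1 mod 53 = 2 * (1 - 31) - 43 = 3

P + Q = (31, 3)


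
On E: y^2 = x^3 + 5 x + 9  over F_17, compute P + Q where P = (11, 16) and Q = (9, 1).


P != Q, so use the chord formula.
s = (y2 - y1) / (x2 - x1) = (2) / (15) mod 17 = 16
x3 = s^2 - x1 - x2 mod 17 = 16^2 - 11 - 9 = 15
y3 = s (x1 - x3) - y1 mod 17 = 16 * (11 - 15) - 16 = 5

P + Q = (15, 5)


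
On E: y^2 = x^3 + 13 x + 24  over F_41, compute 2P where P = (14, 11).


k = 2 = 10_2 (binary, LSB first: 01)
Double-and-add from P = (14, 11):
  bit 0 = 0: acc unchanged = O
  bit 1 = 1: acc = O + (9, 38) = (9, 38)

2P = (9, 38)


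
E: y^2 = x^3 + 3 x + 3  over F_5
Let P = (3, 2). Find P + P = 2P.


Doubling: s = (3 x1^2 + a) / (2 y1)
s = (3*3^2 + 3) / (2*2) mod 5 = 0
x3 = s^2 - 2 x1 mod 5 = 0^2 - 2*3 = 4
y3 = s (x1 - x3) - y1 mod 5 = 0 * (3 - 4) - 2 = 3

2P = (4, 3)


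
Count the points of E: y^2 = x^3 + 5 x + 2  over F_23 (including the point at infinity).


For each x in F_23, count y with y^2 = x^3 + 5 x + 2 mod 23:
  x = 0: RHS = 2, y in [5, 18]  -> 2 point(s)
  x = 1: RHS = 8, y in [10, 13]  -> 2 point(s)
  x = 6: RHS = 18, y in [8, 15]  -> 2 point(s)
  x = 7: RHS = 12, y in [9, 14]  -> 2 point(s)
  x = 8: RHS = 2, y in [5, 18]  -> 2 point(s)
  x = 11: RHS = 8, y in [10, 13]  -> 2 point(s)
  x = 15: RHS = 2, y in [5, 18]  -> 2 point(s)
  x = 17: RHS = 9, y in [3, 20]  -> 2 point(s)
  x = 18: RHS = 13, y in [6, 17]  -> 2 point(s)
  x = 20: RHS = 6, y in [11, 12]  -> 2 point(s)
Affine points: 20. Add the point at infinity: total = 21.

#E(F_23) = 21


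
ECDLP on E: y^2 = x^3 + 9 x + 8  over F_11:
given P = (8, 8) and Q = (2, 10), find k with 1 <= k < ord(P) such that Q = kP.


Enumerate multiples of P until we hit Q = (2, 10):
  1P = (8, 8)
  2P = (9, 9)
  3P = (6, 5)
  4P = (2, 1)
  5P = (10, 8)
  6P = (4, 3)
  7P = (4, 8)
  8P = (10, 3)
  9P = (2, 10)
Match found at i = 9.

k = 9


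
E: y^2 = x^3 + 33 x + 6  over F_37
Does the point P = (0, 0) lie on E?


Check whether y^2 = x^3 + 33 x + 6 (mod 37) for (x, y) = (0, 0).
LHS: y^2 = 0^2 mod 37 = 0
RHS: x^3 + 33 x + 6 = 0^3 + 33*0 + 6 mod 37 = 6
LHS != RHS

No, not on the curve


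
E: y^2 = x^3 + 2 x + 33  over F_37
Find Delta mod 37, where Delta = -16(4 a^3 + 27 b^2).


4 a^3 + 27 b^2 = 4*2^3 + 27*33^2 = 32 + 29403 = 29435
Delta = -16 * (29435) = -470960
Delta mod 37 = 13

Delta = 13 (mod 37)


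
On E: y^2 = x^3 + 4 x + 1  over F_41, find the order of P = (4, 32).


Compute successive multiples of P until we hit O:
  1P = (4, 32)
  2P = (13, 35)
  3P = (15, 19)
  4P = (40, 18)
  5P = (36, 26)
  6P = (6, 35)
  7P = (23, 1)
  8P = (22, 6)
  ... (continuing to 47P)
  47P = O

ord(P) = 47


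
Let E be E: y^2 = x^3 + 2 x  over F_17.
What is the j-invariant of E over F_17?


Delta = -16(4 a^3 + 27 b^2) mod 17 = 15
-1728 * (4 a)^3 = -1728 * (4*2)^3 mod 17 = 12
j = 12 * 15^(-1) mod 17 = 11

j = 11 (mod 17)


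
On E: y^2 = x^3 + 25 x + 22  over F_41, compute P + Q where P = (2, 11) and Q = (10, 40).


P != Q, so use the chord formula.
s = (y2 - y1) / (x2 - x1) = (29) / (8) mod 41 = 19
x3 = s^2 - x1 - x2 mod 41 = 19^2 - 2 - 10 = 21
y3 = s (x1 - x3) - y1 mod 41 = 19 * (2 - 21) - 11 = 38

P + Q = (21, 38)


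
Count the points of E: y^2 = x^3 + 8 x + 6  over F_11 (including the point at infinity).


For each x in F_11, count y with y^2 = x^3 + 8 x + 6 mod 11:
  x = 1: RHS = 4, y in [2, 9]  -> 2 point(s)
  x = 4: RHS = 3, y in [5, 6]  -> 2 point(s)
  x = 7: RHS = 9, y in [3, 8]  -> 2 point(s)
  x = 9: RHS = 4, y in [2, 9]  -> 2 point(s)
Affine points: 8. Add the point at infinity: total = 9.

#E(F_11) = 9


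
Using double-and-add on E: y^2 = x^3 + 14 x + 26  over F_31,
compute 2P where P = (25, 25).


k = 2 = 10_2 (binary, LSB first: 01)
Double-and-add from P = (25, 25):
  bit 0 = 0: acc unchanged = O
  bit 1 = 1: acc = O + (6, 4) = (6, 4)

2P = (6, 4)


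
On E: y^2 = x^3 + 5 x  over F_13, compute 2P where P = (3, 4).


Doubling: s = (3 x1^2 + a) / (2 y1)
s = (3*3^2 + 5) / (2*4) mod 13 = 4
x3 = s^2 - 2 x1 mod 13 = 4^2 - 2*3 = 10
y3 = s (x1 - x3) - y1 mod 13 = 4 * (3 - 10) - 4 = 7

2P = (10, 7)


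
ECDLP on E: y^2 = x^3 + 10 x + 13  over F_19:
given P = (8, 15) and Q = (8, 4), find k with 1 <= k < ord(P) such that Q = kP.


Enumerate multiples of P until we hit Q = (8, 4):
  1P = (8, 15)
  2P = (10, 7)
  3P = (17, 2)
  4P = (5, 6)
  5P = (15, 2)
  6P = (1, 10)
  7P = (14, 16)
  8P = (6, 17)
  9P = (6, 2)
  10P = (14, 3)
  11P = (1, 9)
  12P = (15, 17)
  13P = (5, 13)
  14P = (17, 17)
  15P = (10, 12)
  16P = (8, 4)
Match found at i = 16.

k = 16


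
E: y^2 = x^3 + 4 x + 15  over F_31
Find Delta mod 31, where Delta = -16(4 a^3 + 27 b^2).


4 a^3 + 27 b^2 = 4*4^3 + 27*15^2 = 256 + 6075 = 6331
Delta = -16 * (6331) = -101296
Delta mod 31 = 12

Delta = 12 (mod 31)


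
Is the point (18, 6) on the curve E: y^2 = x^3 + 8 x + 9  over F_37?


Check whether y^2 = x^3 + 8 x + 9 (mod 37) for (x, y) = (18, 6).
LHS: y^2 = 6^2 mod 37 = 36
RHS: x^3 + 8 x + 9 = 18^3 + 8*18 + 9 mod 37 = 28
LHS != RHS

No, not on the curve


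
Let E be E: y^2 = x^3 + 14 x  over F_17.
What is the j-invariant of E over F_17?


Delta = -16(4 a^3 + 27 b^2) mod 17 = 11
-1728 * (4 a)^3 = -1728 * (4*14)^3 mod 17 = 2
j = 2 * 11^(-1) mod 17 = 11

j = 11 (mod 17)


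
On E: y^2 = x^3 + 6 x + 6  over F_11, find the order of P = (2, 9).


Compute successive multiples of P until we hit O:
  1P = (2, 9)
  2P = (8, 7)
  3P = (6, 7)
  4P = (6, 4)
  5P = (8, 4)
  6P = (2, 2)
  7P = O

ord(P) = 7


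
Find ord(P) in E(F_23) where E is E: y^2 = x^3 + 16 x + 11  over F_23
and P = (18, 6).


Compute successive multiples of P until we hit O:
  1P = (18, 6)
  2P = (14, 9)
  3P = (16, 4)
  4P = (13, 22)
  5P = (5, 3)
  6P = (4, 22)
  7P = (7, 11)
  8P = (6, 22)
  ... (continuing to 18P)
  18P = O

ord(P) = 18


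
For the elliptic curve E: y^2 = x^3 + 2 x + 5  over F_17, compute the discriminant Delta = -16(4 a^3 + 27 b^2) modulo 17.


4 a^3 + 27 b^2 = 4*2^3 + 27*5^2 = 32 + 675 = 707
Delta = -16 * (707) = -11312
Delta mod 17 = 10

Delta = 10 (mod 17)


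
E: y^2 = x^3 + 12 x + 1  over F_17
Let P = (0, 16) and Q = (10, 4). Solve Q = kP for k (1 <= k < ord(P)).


Enumerate multiples of P until we hit Q = (10, 4):
  1P = (0, 16)
  2P = (2, 13)
  3P = (13, 12)
  4P = (5, 13)
  5P = (11, 11)
  6P = (10, 4)
Match found at i = 6.

k = 6


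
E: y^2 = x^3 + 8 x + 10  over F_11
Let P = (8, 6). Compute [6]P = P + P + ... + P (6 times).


k = 6 = 110_2 (binary, LSB first: 011)
Double-and-add from P = (8, 6):
  bit 0 = 0: acc unchanged = O
  bit 1 = 1: acc = O + (10, 1) = (10, 1)
  bit 2 = 1: acc = (10, 1) + (2, 10) = (8, 5)

6P = (8, 5)


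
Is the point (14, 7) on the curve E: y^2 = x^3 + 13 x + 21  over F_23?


Check whether y^2 = x^3 + 13 x + 21 (mod 23) for (x, y) = (14, 7).
LHS: y^2 = 7^2 mod 23 = 3
RHS: x^3 + 13 x + 21 = 14^3 + 13*14 + 21 mod 23 = 3
LHS = RHS

Yes, on the curve


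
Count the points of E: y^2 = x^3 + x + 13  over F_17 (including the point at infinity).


For each x in F_17, count y with y^2 = x^3 + 1 x + 13 mod 17:
  x = 0: RHS = 13, y in [8, 9]  -> 2 point(s)
  x = 1: RHS = 15, y in [7, 10]  -> 2 point(s)
  x = 3: RHS = 9, y in [3, 14]  -> 2 point(s)
  x = 4: RHS = 13, y in [8, 9]  -> 2 point(s)
  x = 12: RHS = 2, y in [6, 11]  -> 2 point(s)
  x = 13: RHS = 13, y in [8, 9]  -> 2 point(s)
  x = 14: RHS = 0, y in [0]  -> 1 point(s)
Affine points: 13. Add the point at infinity: total = 14.

#E(F_17) = 14


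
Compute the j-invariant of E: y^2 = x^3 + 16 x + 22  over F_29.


Delta = -16(4 a^3 + 27 b^2) mod 29 = 18
-1728 * (4 a)^3 = -1728 * (4*16)^3 mod 29 = 11
j = 11 * 18^(-1) mod 29 = 28

j = 28 (mod 29)


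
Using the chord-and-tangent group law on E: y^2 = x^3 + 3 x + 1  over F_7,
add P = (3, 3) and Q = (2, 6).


P != Q, so use the chord formula.
s = (y2 - y1) / (x2 - x1) = (3) / (6) mod 7 = 4
x3 = s^2 - x1 - x2 mod 7 = 4^2 - 3 - 2 = 4
y3 = s (x1 - x3) - y1 mod 7 = 4 * (3 - 4) - 3 = 0

P + Q = (4, 0)


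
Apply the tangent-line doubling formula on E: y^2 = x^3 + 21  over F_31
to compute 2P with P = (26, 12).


Doubling: s = (3 x1^2 + a) / (2 y1)
s = (3*26^2 + 0) / (2*12) mod 31 = 7
x3 = s^2 - 2 x1 mod 31 = 7^2 - 2*26 = 28
y3 = s (x1 - x3) - y1 mod 31 = 7 * (26 - 28) - 12 = 5

2P = (28, 5)


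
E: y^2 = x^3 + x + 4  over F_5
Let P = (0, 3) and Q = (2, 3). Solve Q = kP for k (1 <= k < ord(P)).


Enumerate multiples of P until we hit Q = (2, 3):
  1P = (0, 3)
  2P = (1, 1)
  3P = (3, 3)
  4P = (2, 2)
  5P = (2, 3)
Match found at i = 5.

k = 5


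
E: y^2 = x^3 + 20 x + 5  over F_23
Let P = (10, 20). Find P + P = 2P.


Doubling: s = (3 x1^2 + a) / (2 y1)
s = (3*10^2 + 20) / (2*20) mod 23 = 8
x3 = s^2 - 2 x1 mod 23 = 8^2 - 2*10 = 21
y3 = s (x1 - x3) - y1 mod 23 = 8 * (10 - 21) - 20 = 7

2P = (21, 7)


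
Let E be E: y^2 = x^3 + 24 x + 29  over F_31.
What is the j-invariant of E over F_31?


Delta = -16(4 a^3 + 27 b^2) mod 31 = 12
-1728 * (4 a)^3 = -1728 * (4*24)^3 mod 31 = 30
j = 30 * 12^(-1) mod 31 = 18

j = 18 (mod 31)


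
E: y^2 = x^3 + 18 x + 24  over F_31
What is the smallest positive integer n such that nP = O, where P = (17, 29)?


Compute successive multiples of P until we hit O:
  1P = (17, 29)
  2P = (17, 2)
  3P = O

ord(P) = 3


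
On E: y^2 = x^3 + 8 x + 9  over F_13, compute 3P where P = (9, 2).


k = 3 = 11_2 (binary, LSB first: 11)
Double-and-add from P = (9, 2):
  bit 0 = 1: acc = O + (9, 2) = (9, 2)
  bit 1 = 1: acc = (9, 2) + (9, 11) = O

3P = O


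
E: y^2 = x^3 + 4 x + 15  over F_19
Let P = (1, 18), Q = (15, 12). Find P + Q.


P != Q, so use the chord formula.
s = (y2 - y1) / (x2 - x1) = (13) / (14) mod 19 = 5
x3 = s^2 - x1 - x2 mod 19 = 5^2 - 1 - 15 = 9
y3 = s (x1 - x3) - y1 mod 19 = 5 * (1 - 9) - 18 = 18

P + Q = (9, 18)


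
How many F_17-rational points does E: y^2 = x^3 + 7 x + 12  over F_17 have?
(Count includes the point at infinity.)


For each x in F_17, count y with y^2 = x^3 + 7 x + 12 mod 17:
  x = 2: RHS = 0, y in [0]  -> 1 point(s)
  x = 3: RHS = 9, y in [3, 14]  -> 2 point(s)
  x = 4: RHS = 2, y in [6, 11]  -> 2 point(s)
  x = 5: RHS = 2, y in [6, 11]  -> 2 point(s)
  x = 6: RHS = 15, y in [7, 10]  -> 2 point(s)
  x = 7: RHS = 13, y in [8, 9]  -> 2 point(s)
  x = 8: RHS = 2, y in [6, 11]  -> 2 point(s)
  x = 11: RHS = 9, y in [3, 14]  -> 2 point(s)
  x = 14: RHS = 15, y in [7, 10]  -> 2 point(s)
  x = 16: RHS = 4, y in [2, 15]  -> 2 point(s)
Affine points: 19. Add the point at infinity: total = 20.

#E(F_17) = 20


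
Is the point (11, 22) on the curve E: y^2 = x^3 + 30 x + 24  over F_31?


Check whether y^2 = x^3 + 30 x + 24 (mod 31) for (x, y) = (11, 22).
LHS: y^2 = 22^2 mod 31 = 19
RHS: x^3 + 30 x + 24 = 11^3 + 30*11 + 24 mod 31 = 11
LHS != RHS

No, not on the curve


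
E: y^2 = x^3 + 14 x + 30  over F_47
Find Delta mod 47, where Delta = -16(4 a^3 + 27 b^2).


4 a^3 + 27 b^2 = 4*14^3 + 27*30^2 = 10976 + 24300 = 35276
Delta = -16 * (35276) = -564416
Delta mod 47 = 7

Delta = 7 (mod 47)


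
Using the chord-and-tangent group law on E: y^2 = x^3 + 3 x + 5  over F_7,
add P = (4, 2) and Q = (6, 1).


P != Q, so use the chord formula.
s = (y2 - y1) / (x2 - x1) = (6) / (2) mod 7 = 3
x3 = s^2 - x1 - x2 mod 7 = 3^2 - 4 - 6 = 6
y3 = s (x1 - x3) - y1 mod 7 = 3 * (4 - 6) - 2 = 6

P + Q = (6, 6)


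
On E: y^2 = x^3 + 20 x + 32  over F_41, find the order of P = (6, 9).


Compute successive multiples of P until we hit O:
  1P = (6, 9)
  2P = (33, 4)
  3P = (22, 38)
  4P = (11, 5)
  5P = (23, 21)
  6P = (2, 30)
  7P = (17, 18)
  8P = (39, 5)
  ... (continuing to 46P)
  46P = O

ord(P) = 46


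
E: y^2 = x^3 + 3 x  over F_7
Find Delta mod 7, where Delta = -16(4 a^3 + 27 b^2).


4 a^3 + 27 b^2 = 4*3^3 + 27*0^2 = 108 + 0 = 108
Delta = -16 * (108) = -1728
Delta mod 7 = 1

Delta = 1 (mod 7)


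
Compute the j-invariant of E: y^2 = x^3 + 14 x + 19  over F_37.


Delta = -16(4 a^3 + 27 b^2) mod 37 = 26
-1728 * (4 a)^3 = -1728 * (4*14)^3 mod 37 = 6
j = 6 * 26^(-1) mod 37 = 23

j = 23 (mod 37)


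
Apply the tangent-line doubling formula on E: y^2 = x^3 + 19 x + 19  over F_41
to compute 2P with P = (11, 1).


Doubling: s = (3 x1^2 + a) / (2 y1)
s = (3*11^2 + 19) / (2*1) mod 41 = 27
x3 = s^2 - 2 x1 mod 41 = 27^2 - 2*11 = 10
y3 = s (x1 - x3) - y1 mod 41 = 27 * (11 - 10) - 1 = 26

2P = (10, 26)


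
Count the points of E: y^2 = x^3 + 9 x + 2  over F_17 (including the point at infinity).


For each x in F_17, count y with y^2 = x^3 + 9 x + 2 mod 17:
  x = 0: RHS = 2, y in [6, 11]  -> 2 point(s)
  x = 4: RHS = 0, y in [0]  -> 1 point(s)
  x = 5: RHS = 2, y in [6, 11]  -> 2 point(s)
  x = 6: RHS = 0, y in [0]  -> 1 point(s)
  x = 7: RHS = 0, y in [0]  -> 1 point(s)
  x = 8: RHS = 8, y in [5, 12]  -> 2 point(s)
  x = 9: RHS = 13, y in [8, 9]  -> 2 point(s)
  x = 10: RHS = 4, y in [2, 15]  -> 2 point(s)
  x = 11: RHS = 4, y in [2, 15]  -> 2 point(s)
  x = 12: RHS = 2, y in [6, 11]  -> 2 point(s)
  x = 13: RHS = 4, y in [2, 15]  -> 2 point(s)
  x = 14: RHS = 16, y in [4, 13]  -> 2 point(s)
  x = 16: RHS = 9, y in [3, 14]  -> 2 point(s)
Affine points: 23. Add the point at infinity: total = 24.

#E(F_17) = 24


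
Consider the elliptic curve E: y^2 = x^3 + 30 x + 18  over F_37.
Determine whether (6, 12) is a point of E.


Check whether y^2 = x^3 + 30 x + 18 (mod 37) for (x, y) = (6, 12).
LHS: y^2 = 12^2 mod 37 = 33
RHS: x^3 + 30 x + 18 = 6^3 + 30*6 + 18 mod 37 = 7
LHS != RHS

No, not on the curve


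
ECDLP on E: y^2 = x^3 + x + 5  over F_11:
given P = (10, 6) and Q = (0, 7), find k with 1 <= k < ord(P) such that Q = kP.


Enumerate multiples of P until we hit Q = (0, 7):
  1P = (10, 6)
  2P = (7, 6)
  3P = (5, 5)
  4P = (0, 7)
Match found at i = 4.

k = 4


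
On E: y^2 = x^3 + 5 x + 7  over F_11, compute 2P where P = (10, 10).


k = 2 = 10_2 (binary, LSB first: 01)
Double-and-add from P = (10, 10):
  bit 0 = 0: acc unchanged = O
  bit 1 = 1: acc = O + (7, 0) = (7, 0)

2P = (7, 0)


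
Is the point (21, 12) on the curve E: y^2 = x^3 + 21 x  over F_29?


Check whether y^2 = x^3 + 21 x + 0 (mod 29) for (x, y) = (21, 12).
LHS: y^2 = 12^2 mod 29 = 28
RHS: x^3 + 21 x + 0 = 21^3 + 21*21 + 0 mod 29 = 16
LHS != RHS

No, not on the curve


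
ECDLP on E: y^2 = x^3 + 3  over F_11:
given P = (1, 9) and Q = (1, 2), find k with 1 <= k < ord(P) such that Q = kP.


Enumerate multiples of P until we hit Q = (1, 2):
  1P = (1, 9)
  2P = (2, 0)
  3P = (1, 2)
Match found at i = 3.

k = 3


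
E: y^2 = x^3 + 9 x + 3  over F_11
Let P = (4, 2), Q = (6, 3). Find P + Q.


P != Q, so use the chord formula.
s = (y2 - y1) / (x2 - x1) = (1) / (2) mod 11 = 6
x3 = s^2 - x1 - x2 mod 11 = 6^2 - 4 - 6 = 4
y3 = s (x1 - x3) - y1 mod 11 = 6 * (4 - 4) - 2 = 9

P + Q = (4, 9)


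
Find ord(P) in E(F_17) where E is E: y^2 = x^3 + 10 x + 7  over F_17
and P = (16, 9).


Compute successive multiples of P until we hit O:
  1P = (16, 9)
  2P = (1, 16)
  3P = (8, 2)
  4P = (2, 16)
  5P = (12, 6)
  6P = (14, 1)
  7P = (3, 9)
  8P = (15, 8)
  ... (continuing to 21P)
  21P = O

ord(P) = 21


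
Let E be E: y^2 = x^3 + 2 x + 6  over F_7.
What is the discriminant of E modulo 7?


4 a^3 + 27 b^2 = 4*2^3 + 27*6^2 = 32 + 972 = 1004
Delta = -16 * (1004) = -16064
Delta mod 7 = 1

Delta = 1 (mod 7)


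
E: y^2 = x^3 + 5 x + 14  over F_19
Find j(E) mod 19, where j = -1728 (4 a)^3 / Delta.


Delta = -16(4 a^3 + 27 b^2) mod 19 = 10
-1728 * (4 a)^3 = -1728 * (4*5)^3 mod 19 = 1
j = 1 * 10^(-1) mod 19 = 2

j = 2 (mod 19)


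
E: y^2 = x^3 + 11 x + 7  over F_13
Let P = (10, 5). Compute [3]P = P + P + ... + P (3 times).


k = 3 = 11_2 (binary, LSB first: 11)
Double-and-add from P = (10, 5):
  bit 0 = 1: acc = O + (10, 5) = (10, 5)
  bit 1 = 1: acc = (10, 5) + (9, 4) = (8, 10)

3P = (8, 10)


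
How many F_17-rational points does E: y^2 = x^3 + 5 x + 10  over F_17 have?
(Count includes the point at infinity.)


For each x in F_17, count y with y^2 = x^3 + 5 x + 10 mod 17:
  x = 1: RHS = 16, y in [4, 13]  -> 2 point(s)
  x = 3: RHS = 1, y in [1, 16]  -> 2 point(s)
  x = 4: RHS = 9, y in [3, 14]  -> 2 point(s)
  x = 6: RHS = 1, y in [1, 16]  -> 2 point(s)
  x = 8: RHS = 1, y in [1, 16]  -> 2 point(s)
  x = 9: RHS = 2, y in [6, 11]  -> 2 point(s)
  x = 11: RHS = 2, y in [6, 11]  -> 2 point(s)
  x = 12: RHS = 13, y in [8, 9]  -> 2 point(s)
  x = 14: RHS = 2, y in [6, 11]  -> 2 point(s)
  x = 15: RHS = 9, y in [3, 14]  -> 2 point(s)
  x = 16: RHS = 4, y in [2, 15]  -> 2 point(s)
Affine points: 22. Add the point at infinity: total = 23.

#E(F_17) = 23


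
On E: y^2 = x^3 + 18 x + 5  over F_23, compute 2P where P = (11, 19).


Doubling: s = (3 x1^2 + a) / (2 y1)
s = (3*11^2 + 18) / (2*19) mod 23 = 7
x3 = s^2 - 2 x1 mod 23 = 7^2 - 2*11 = 4
y3 = s (x1 - x3) - y1 mod 23 = 7 * (11 - 4) - 19 = 7

2P = (4, 7)


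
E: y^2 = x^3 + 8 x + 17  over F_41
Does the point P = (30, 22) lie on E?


Check whether y^2 = x^3 + 8 x + 17 (mod 41) for (x, y) = (30, 22).
LHS: y^2 = 22^2 mod 41 = 33
RHS: x^3 + 8 x + 17 = 30^3 + 8*30 + 17 mod 41 = 33
LHS = RHS

Yes, on the curve


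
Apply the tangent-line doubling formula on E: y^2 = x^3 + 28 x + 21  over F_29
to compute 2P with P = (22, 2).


Doubling: s = (3 x1^2 + a) / (2 y1)
s = (3*22^2 + 28) / (2*2) mod 29 = 22
x3 = s^2 - 2 x1 mod 29 = 22^2 - 2*22 = 5
y3 = s (x1 - x3) - y1 mod 29 = 22 * (22 - 5) - 2 = 24

2P = (5, 24)


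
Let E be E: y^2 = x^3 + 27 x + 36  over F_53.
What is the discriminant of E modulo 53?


4 a^3 + 27 b^2 = 4*27^3 + 27*36^2 = 78732 + 34992 = 113724
Delta = -16 * (113724) = -1819584
Delta mod 53 = 12

Delta = 12 (mod 53)


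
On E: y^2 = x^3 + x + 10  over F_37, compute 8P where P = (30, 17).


k = 8 = 1000_2 (binary, LSB first: 0001)
Double-and-add from P = (30, 17):
  bit 0 = 0: acc unchanged = O
  bit 1 = 0: acc unchanged = O
  bit 2 = 0: acc unchanged = O
  bit 3 = 1: acc = O + (1, 30) = (1, 30)

8P = (1, 30)


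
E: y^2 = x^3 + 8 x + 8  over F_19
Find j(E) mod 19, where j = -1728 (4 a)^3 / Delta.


Delta = -16(4 a^3 + 27 b^2) mod 19 = 4
-1728 * (4 a)^3 = -1728 * (4*8)^3 mod 19 = 12
j = 12 * 4^(-1) mod 19 = 3

j = 3 (mod 19)


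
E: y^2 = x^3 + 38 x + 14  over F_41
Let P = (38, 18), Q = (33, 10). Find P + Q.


P != Q, so use the chord formula.
s = (y2 - y1) / (x2 - x1) = (33) / (36) mod 41 = 18
x3 = s^2 - x1 - x2 mod 41 = 18^2 - 38 - 33 = 7
y3 = s (x1 - x3) - y1 mod 41 = 18 * (38 - 7) - 18 = 7

P + Q = (7, 7)


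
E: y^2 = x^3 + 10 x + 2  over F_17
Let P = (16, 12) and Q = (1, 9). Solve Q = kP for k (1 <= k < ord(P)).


Enumerate multiples of P until we hit Q = (1, 9):
  1P = (16, 12)
  2P = (11, 7)
  3P = (8, 13)
  4P = (14, 9)
  5P = (2, 9)
  6P = (0, 6)
  7P = (3, 12)
  8P = (15, 5)
  9P = (1, 8)
  10P = (4, 15)
  11P = (13, 0)
  12P = (4, 2)
  13P = (1, 9)
Match found at i = 13.

k = 13


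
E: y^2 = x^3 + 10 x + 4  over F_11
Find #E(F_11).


For each x in F_11, count y with y^2 = x^3 + 10 x + 4 mod 11:
  x = 0: RHS = 4, y in [2, 9]  -> 2 point(s)
  x = 1: RHS = 4, y in [2, 9]  -> 2 point(s)
  x = 4: RHS = 9, y in [3, 8]  -> 2 point(s)
  x = 5: RHS = 3, y in [5, 6]  -> 2 point(s)
  x = 6: RHS = 5, y in [4, 7]  -> 2 point(s)
  x = 9: RHS = 9, y in [3, 8]  -> 2 point(s)
  x = 10: RHS = 4, y in [2, 9]  -> 2 point(s)
Affine points: 14. Add the point at infinity: total = 15.

#E(F_11) = 15


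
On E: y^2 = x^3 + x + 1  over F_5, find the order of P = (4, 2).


Compute successive multiples of P until we hit O:
  1P = (4, 2)
  2P = (3, 4)
  3P = (2, 4)
  4P = (0, 4)
  5P = (0, 1)
  6P = (2, 1)
  7P = (3, 1)
  8P = (4, 3)
  ... (continuing to 9P)
  9P = O

ord(P) = 9


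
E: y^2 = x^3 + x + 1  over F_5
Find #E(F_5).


For each x in F_5, count y with y^2 = x^3 + 1 x + 1 mod 5:
  x = 0: RHS = 1, y in [1, 4]  -> 2 point(s)
  x = 2: RHS = 1, y in [1, 4]  -> 2 point(s)
  x = 3: RHS = 1, y in [1, 4]  -> 2 point(s)
  x = 4: RHS = 4, y in [2, 3]  -> 2 point(s)
Affine points: 8. Add the point at infinity: total = 9.

#E(F_5) = 9


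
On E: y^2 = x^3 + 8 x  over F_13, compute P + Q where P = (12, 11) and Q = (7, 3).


P != Q, so use the chord formula.
s = (y2 - y1) / (x2 - x1) = (5) / (8) mod 13 = 12
x3 = s^2 - x1 - x2 mod 13 = 12^2 - 12 - 7 = 8
y3 = s (x1 - x3) - y1 mod 13 = 12 * (12 - 8) - 11 = 11

P + Q = (8, 11)


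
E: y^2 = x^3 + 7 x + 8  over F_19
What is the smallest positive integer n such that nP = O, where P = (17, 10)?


Compute successive multiples of P until we hit O:
  1P = (17, 10)
  2P = (4, 9)
  3P = (7, 1)
  4P = (15, 7)
  5P = (13, 15)
  6P = (6, 0)
  7P = (13, 4)
  8P = (15, 12)
  ... (continuing to 12P)
  12P = O

ord(P) = 12


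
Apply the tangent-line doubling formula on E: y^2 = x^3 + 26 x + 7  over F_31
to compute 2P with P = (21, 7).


Doubling: s = (3 x1^2 + a) / (2 y1)
s = (3*21^2 + 26) / (2*7) mod 31 = 10
x3 = s^2 - 2 x1 mod 31 = 10^2 - 2*21 = 27
y3 = s (x1 - x3) - y1 mod 31 = 10 * (21 - 27) - 7 = 26

2P = (27, 26)


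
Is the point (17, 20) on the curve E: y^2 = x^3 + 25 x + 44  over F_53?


Check whether y^2 = x^3 + 25 x + 44 (mod 53) for (x, y) = (17, 20).
LHS: y^2 = 20^2 mod 53 = 29
RHS: x^3 + 25 x + 44 = 17^3 + 25*17 + 44 mod 53 = 29
LHS = RHS

Yes, on the curve


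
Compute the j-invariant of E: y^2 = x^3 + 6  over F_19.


Delta = -16(4 a^3 + 27 b^2) mod 19 = 9
-1728 * (4 a)^3 = -1728 * (4*0)^3 mod 19 = 0
j = 0 * 9^(-1) mod 19 = 0

j = 0 (mod 19)


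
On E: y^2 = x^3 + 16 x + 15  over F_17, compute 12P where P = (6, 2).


k = 12 = 1100_2 (binary, LSB first: 0011)
Double-and-add from P = (6, 2):
  bit 0 = 0: acc unchanged = O
  bit 1 = 0: acc unchanged = O
  bit 2 = 1: acc = O + (8, 14) = (8, 14)
  bit 3 = 1: acc = (8, 14) + (9, 15) = (1, 10)

12P = (1, 10)


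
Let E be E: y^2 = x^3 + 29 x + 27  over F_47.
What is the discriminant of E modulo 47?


4 a^3 + 27 b^2 = 4*29^3 + 27*27^2 = 97556 + 19683 = 117239
Delta = -16 * (117239) = -1875824
Delta mod 47 = 40

Delta = 40 (mod 47)


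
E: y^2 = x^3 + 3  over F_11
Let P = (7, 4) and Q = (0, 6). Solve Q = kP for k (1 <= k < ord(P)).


Enumerate multiples of P until we hit Q = (0, 6):
  1P = (7, 4)
  2P = (0, 5)
  3P = (2, 0)
  4P = (0, 6)
Match found at i = 4.

k = 4


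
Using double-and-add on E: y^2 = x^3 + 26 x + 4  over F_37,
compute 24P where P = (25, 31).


k = 24 = 11000_2 (binary, LSB first: 00011)
Double-and-add from P = (25, 31):
  bit 0 = 0: acc unchanged = O
  bit 1 = 0: acc unchanged = O
  bit 2 = 0: acc unchanged = O
  bit 3 = 1: acc = O + (8, 13) = (8, 13)
  bit 4 = 1: acc = (8, 13) + (30, 16) = (2, 8)

24P = (2, 8)


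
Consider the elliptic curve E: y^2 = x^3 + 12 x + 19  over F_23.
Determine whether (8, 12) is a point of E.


Check whether y^2 = x^3 + 12 x + 19 (mod 23) for (x, y) = (8, 12).
LHS: y^2 = 12^2 mod 23 = 6
RHS: x^3 + 12 x + 19 = 8^3 + 12*8 + 19 mod 23 = 6
LHS = RHS

Yes, on the curve


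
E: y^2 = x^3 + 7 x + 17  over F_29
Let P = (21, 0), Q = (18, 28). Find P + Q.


P != Q, so use the chord formula.
s = (y2 - y1) / (x2 - x1) = (28) / (26) mod 29 = 10
x3 = s^2 - x1 - x2 mod 29 = 10^2 - 21 - 18 = 3
y3 = s (x1 - x3) - y1 mod 29 = 10 * (21 - 3) - 0 = 6

P + Q = (3, 6)


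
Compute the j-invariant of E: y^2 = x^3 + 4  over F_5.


Delta = -16(4 a^3 + 27 b^2) mod 5 = 3
-1728 * (4 a)^3 = -1728 * (4*0)^3 mod 5 = 0
j = 0 * 3^(-1) mod 5 = 0

j = 0 (mod 5)


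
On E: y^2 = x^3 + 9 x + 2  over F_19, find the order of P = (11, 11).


Compute successive multiples of P until we hit O:
  1P = (11, 11)
  2P = (2, 3)
  3P = (15, 15)
  4P = (13, 6)
  5P = (6, 5)
  6P = (8, 4)
  7P = (16, 9)
  8P = (18, 7)
  ... (continuing to 25P)
  25P = O

ord(P) = 25


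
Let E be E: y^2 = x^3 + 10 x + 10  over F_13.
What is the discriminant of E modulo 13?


4 a^3 + 27 b^2 = 4*10^3 + 27*10^2 = 4000 + 2700 = 6700
Delta = -16 * (6700) = -107200
Delta mod 13 = 11

Delta = 11 (mod 13)


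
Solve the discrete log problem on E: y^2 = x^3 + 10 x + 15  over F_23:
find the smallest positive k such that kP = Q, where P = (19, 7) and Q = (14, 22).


Enumerate multiples of P until we hit Q = (14, 22):
  1P = (19, 7)
  2P = (20, 2)
  3P = (9, 12)
  4P = (1, 7)
  5P = (3, 16)
  6P = (5, 11)
  7P = (8, 3)
  8P = (14, 22)
Match found at i = 8.

k = 8


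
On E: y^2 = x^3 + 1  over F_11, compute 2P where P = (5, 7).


Doubling: s = (3 x1^2 + a) / (2 y1)
s = (3*5^2 + 0) / (2*7) mod 11 = 3
x3 = s^2 - 2 x1 mod 11 = 3^2 - 2*5 = 10
y3 = s (x1 - x3) - y1 mod 11 = 3 * (5 - 10) - 7 = 0

2P = (10, 0)


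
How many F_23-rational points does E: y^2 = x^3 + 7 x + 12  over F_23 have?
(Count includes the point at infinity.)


For each x in F_23, count y with y^2 = x^3 + 7 x + 12 mod 23:
  x = 0: RHS = 12, y in [9, 14]  -> 2 point(s)
  x = 4: RHS = 12, y in [9, 14]  -> 2 point(s)
  x = 7: RHS = 13, y in [6, 17]  -> 2 point(s)
  x = 10: RHS = 1, y in [1, 22]  -> 2 point(s)
  x = 13: RHS = 0, y in [0]  -> 1 point(s)
  x = 14: RHS = 2, y in [5, 18]  -> 2 point(s)
  x = 18: RHS = 13, y in [6, 17]  -> 2 point(s)
  x = 19: RHS = 12, y in [9, 14]  -> 2 point(s)
  x = 21: RHS = 13, y in [6, 17]  -> 2 point(s)
  x = 22: RHS = 4, y in [2, 21]  -> 2 point(s)
Affine points: 19. Add the point at infinity: total = 20.

#E(F_23) = 20


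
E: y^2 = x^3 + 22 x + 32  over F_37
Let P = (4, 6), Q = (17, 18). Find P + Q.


P != Q, so use the chord formula.
s = (y2 - y1) / (x2 - x1) = (12) / (13) mod 37 = 18
x3 = s^2 - x1 - x2 mod 37 = 18^2 - 4 - 17 = 7
y3 = s (x1 - x3) - y1 mod 37 = 18 * (4 - 7) - 6 = 14

P + Q = (7, 14)


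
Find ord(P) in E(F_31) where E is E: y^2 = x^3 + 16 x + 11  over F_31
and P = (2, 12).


Compute successive multiples of P until we hit O:
  1P = (2, 12)
  2P = (12, 28)
  3P = (27, 10)
  4P = (9, 27)
  5P = (17, 9)
  6P = (17, 22)
  7P = (9, 4)
  8P = (27, 21)
  ... (continuing to 11P)
  11P = O

ord(P) = 11


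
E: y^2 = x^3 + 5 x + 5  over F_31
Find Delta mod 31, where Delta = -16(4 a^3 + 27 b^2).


4 a^3 + 27 b^2 = 4*5^3 + 27*5^2 = 500 + 675 = 1175
Delta = -16 * (1175) = -18800
Delta mod 31 = 17

Delta = 17 (mod 31)


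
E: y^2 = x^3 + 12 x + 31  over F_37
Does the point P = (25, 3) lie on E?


Check whether y^2 = x^3 + 12 x + 31 (mod 37) for (x, y) = (25, 3).
LHS: y^2 = 3^2 mod 37 = 9
RHS: x^3 + 12 x + 31 = 25^3 + 12*25 + 31 mod 37 = 9
LHS = RHS

Yes, on the curve


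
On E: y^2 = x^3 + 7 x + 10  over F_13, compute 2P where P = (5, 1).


Doubling: s = (3 x1^2 + a) / (2 y1)
s = (3*5^2 + 7) / (2*1) mod 13 = 2
x3 = s^2 - 2 x1 mod 13 = 2^2 - 2*5 = 7
y3 = s (x1 - x3) - y1 mod 13 = 2 * (5 - 7) - 1 = 8

2P = (7, 8)


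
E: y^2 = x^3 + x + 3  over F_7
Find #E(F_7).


For each x in F_7, count y with y^2 = x^3 + 1 x + 3 mod 7:
  x = 4: RHS = 1, y in [1, 6]  -> 2 point(s)
  x = 5: RHS = 0, y in [0]  -> 1 point(s)
  x = 6: RHS = 1, y in [1, 6]  -> 2 point(s)
Affine points: 5. Add the point at infinity: total = 6.

#E(F_7) = 6
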